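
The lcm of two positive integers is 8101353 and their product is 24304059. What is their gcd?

3

From gcd × lcm = uv: gcd = 24304059 / 8101353 = 3.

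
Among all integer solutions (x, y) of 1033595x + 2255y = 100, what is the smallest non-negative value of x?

171

Reduce mod 2255: 1033595x ≡ 100 (mod 2255). With g = gcd(1033595, 2255) = 5 dividing 100, divide through: 206719x ≡ 20 (mod 451).
Since gcd(206719, 451) = 1, x ≡ 20·(206719)⁻¹ ≡ 171 (mod 451). Smallest non-negative: 171.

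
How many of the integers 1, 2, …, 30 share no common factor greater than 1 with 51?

19

51 = 3·17. Inclusion–exclusion on these primes:
30 − ⌊30/3⌋ − ⌊30/17⌋ + ⌊30/51⌋ = 19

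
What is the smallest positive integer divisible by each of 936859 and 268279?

936859 = 7 · 11 · 23³; 268279 = 11 · 29³
max exponents: 7 · 11 · 23³ · 29³ = 22849054151

22849054151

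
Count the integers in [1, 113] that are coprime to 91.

90

91 = 7·13. Inclusion–exclusion on these primes:
113 − ⌊113/7⌋ − ⌊113/13⌋ + ⌊113/91⌋ = 90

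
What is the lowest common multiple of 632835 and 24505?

gcd first: 632835 = 25·24505 + 20210; 24505 = 1·20210 + 4295; 20210 = 4·4295 + 3030; 4295 = 1·3030 + 1265; 3030 = 2·1265 + 500; 1265 = 2·500 + 265; 500 = 1·265 + 235; 265 = 1·235 + 30; 235 = 7·30 + 25; 30 = 1·25 + 5; 25 = 5·5 + 0 → gcd = 5
lcm = 632835·24505/gcd = 15507621675/5 = 3101524335

3101524335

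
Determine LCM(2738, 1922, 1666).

2738 = 2 · 37²; 1922 = 2 · 31²; 1666 = 2 · 7² · 17
lcm takes max exponent of each prime: 2 · 7² · 17 · 31² · 37² = 2191804594

2191804594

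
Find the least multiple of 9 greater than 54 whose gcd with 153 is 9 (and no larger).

gcd(m, 153) = 9 forces 9 | m; write m = 9s. Then gcd(9s, 9·17) = 9·gcd(s, 17), so need gcd(s, 17) = 1.
9s > 54 gives s ≥ 7. The least s ≥ 7 coprime to 17 is 7, so m = 9·7 = 63.

63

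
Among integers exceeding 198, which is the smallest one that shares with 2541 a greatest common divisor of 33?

264

gcd(m, 2541) = 33 forces 33 | m; write m = 33s. Then gcd(33s, 33·77) = 33·gcd(s, 77), so need gcd(s, 77) = 1.
33s > 198 gives s ≥ 7. The least s ≥ 7 coprime to 77 is 8, so m = 33·8 = 264.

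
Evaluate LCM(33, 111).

1221

33 = 3 · 11; 111 = 3 · 37
max exponents: 3 · 11 · 37 = 1221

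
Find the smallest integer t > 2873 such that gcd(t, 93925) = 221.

93925 = 221·425. Any t with gcd(t, 93925) = 221 is a multiple of 221, say 221s, with s coprime to 425.
Need s > 2873/221, so s ≥ 14. First s ≥ 14 with gcd(s, 425) = 1 is s = 14. Thus t = 221·14 = 3094.

3094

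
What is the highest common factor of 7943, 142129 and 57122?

169

gcd(7943, 142129): 142129 = 17·7943 + 7098; 7943 = 1·7098 + 845; 7098 = 8·845 + 338; 845 = 2·338 + 169; 338 = 2·169 + 0 → 169
gcd(169, 57122): 57122 = 338·169 + 0 → 169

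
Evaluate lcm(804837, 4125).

gcd first: 804837 = 195·4125 + 462; 4125 = 8·462 + 429; 462 = 1·429 + 33; 429 = 13·33 + 0 → gcd = 33
lcm = 804837·4125/gcd = 3319952625/33 = 100604625

100604625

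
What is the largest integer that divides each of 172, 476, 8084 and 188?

4

gcd(172, 476): 476 = 2·172 + 132; 172 = 1·132 + 40; 132 = 3·40 + 12; 40 = 3·12 + 4; 12 = 3·4 + 0 → 4
gcd(4, 8084): 8084 = 2021·4 + 0 → 4
gcd(4, 188): 188 = 47·4 + 0 → 4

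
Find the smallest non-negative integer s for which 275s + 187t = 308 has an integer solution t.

gcd(275, 187) = 11 (Euclid: 275 = 1·187 + 88; 187 = 2·88 + 11; 88 = 8·11 + 0), and 11 | 308.
Extended Euclid: 275·(-2) + 187·(3) = 11. Scale by 28: s₀ = -56.
General solution s = s₀ + 17k; reducing mod 17 gives s = 12 (and t = -16).

12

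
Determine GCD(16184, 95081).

Euclid: 95081 = 5·16184 + 14161; 16184 = 1·14161 + 2023; 14161 = 7·2023 + 0. Last nonzero remainder: 2023.

2023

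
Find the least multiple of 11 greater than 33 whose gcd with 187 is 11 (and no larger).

187 = 11·17. Any k with gcd(k, 187) = 11 is a multiple of 11, say 11s, with s coprime to 17.
Need s > 33/11, so s ≥ 4. First s ≥ 4 with gcd(s, 17) = 1 is s = 4. Thus k = 11·4 = 44.

44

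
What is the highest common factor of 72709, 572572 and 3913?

91

gcd(72709, 572572): 572572 = 7·72709 + 63609; 72709 = 1·63609 + 9100; 63609 = 6·9100 + 9009; 9100 = 1·9009 + 91; 9009 = 99·91 + 0 → 91
gcd(91, 3913): 3913 = 43·91 + 0 → 91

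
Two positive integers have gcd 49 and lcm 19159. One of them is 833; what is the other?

1127

m·n = gcd·lcm = 49·19159 = 938791, so n = 938791/833 = 1127.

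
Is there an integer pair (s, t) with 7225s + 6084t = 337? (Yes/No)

Yes

gcd(7225, 6084): 7225 = 1·6084 + 1141; 6084 = 5·1141 + 379; 1141 = 3·379 + 4; 379 = 94·4 + 3; 4 = 1·3 + 1; 3 = 3·1 + 0 → 1
1 divides 337, so a solution exists.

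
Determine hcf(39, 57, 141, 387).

39 = 3 · 13; 57 = 3 · 19; 141 = 3 · 47; 387 = 3² · 43
gcd takes min exponent of each prime: 3 = 3

3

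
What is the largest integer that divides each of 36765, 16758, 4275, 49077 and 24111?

36765 = 3² · 5 · 19 · 43; 16758 = 2 · 3² · 7² · 19; 4275 = 3² · 5² · 19; 49077 = 3² · 7 · 19 · 41; 24111 = 3³ · 19 · 47
gcd takes min exponent of each prime: 3² · 19 = 171

171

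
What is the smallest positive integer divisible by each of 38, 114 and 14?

798

lcm(38, 114) = 38·114/gcd = 4332/38 = 114
lcm(114, 14) = 114·14/gcd = 1596/2 = 798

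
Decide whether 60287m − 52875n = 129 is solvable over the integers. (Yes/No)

Yes

gcd(60287, 52875): 60287 = 1·52875 + 7412; 52875 = 7·7412 + 991; 7412 = 7·991 + 475; 991 = 2·475 + 41; 475 = 11·41 + 24; 41 = 1·24 + 17; 24 = 1·17 + 7; 17 = 2·7 + 3; 7 = 2·3 + 1; 3 = 3·1 + 0 → 1
1 divides 129, so a solution exists.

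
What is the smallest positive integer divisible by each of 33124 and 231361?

45346756

33124 = 2² · 7² · 13²; 231361 = 13² · 37²
max exponents: 2² · 7² · 13² · 37² = 45346756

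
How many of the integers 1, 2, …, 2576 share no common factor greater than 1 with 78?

78 = 2·3·13. Inclusion–exclusion on these primes:
2576 − ⌊2576/2⌋ − ⌊2576/3⌋ − ⌊2576/13⌋ + ⌊2576/6⌋ + ⌊2576/26⌋ + ⌊2576/39⌋ − ⌊2576/78⌋ = 793

793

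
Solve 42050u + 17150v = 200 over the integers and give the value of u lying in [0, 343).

gcd(42050, 17150) = 50 (Euclid: 42050 = 2·17150 + 7750; 17150 = 2·7750 + 1650; 7750 = 4·1650 + 1150; 1650 = 1·1150 + 500; 1150 = 2·500 + 150; 500 = 3·150 + 50; 150 = 3·50 + 0), and 50 | 200.
Extended Euclid: 42050·(-104) + 17150·(255) = 50. Scale by 4: u₀ = -416.
General solution u = u₀ + 343t; reducing mod 343 gives u = 270 (and v = -662).

270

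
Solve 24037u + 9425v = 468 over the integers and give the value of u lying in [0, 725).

289

gcd(24037, 9425) = 13 (Euclid: 24037 = 2·9425 + 5187; 9425 = 1·5187 + 4238; 5187 = 1·4238 + 949; 4238 = 4·949 + 442; 949 = 2·442 + 65; 442 = 6·65 + 52; 65 = 1·52 + 13; 52 = 4·13 + 0), and 13 | 468.
Extended Euclid: 24037·(149) + 9425·(-380) = 13. Scale by 36: u₀ = 5364.
General solution u = u₀ + 725t; reducing mod 725 gives u = 289 (and v = -737).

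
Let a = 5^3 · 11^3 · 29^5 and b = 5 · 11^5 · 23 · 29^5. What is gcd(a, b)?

min exponent per shared prime: 5 · 11^3 · 29^5 = 136501696595

136501696595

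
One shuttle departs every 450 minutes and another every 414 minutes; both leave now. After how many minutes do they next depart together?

10350

gcd first: 450 = 1·414 + 36; 414 = 11·36 + 18; 36 = 2·18 + 0 → gcd = 18
lcm = 450·414/gcd = 186300/18 = 10350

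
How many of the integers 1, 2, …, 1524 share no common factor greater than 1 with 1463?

1125

Prime factors of 1463: 7, 11, 19. Count integers ≤ 1524 divisible by none of them.
By inclusion–exclusion: 1524 − ⌊1524/7⌋ − ⌊1524/11⌋ − ⌊1524/19⌋ + ⌊1524/77⌋ + ⌊1524/133⌋ + ⌊1524/209⌋ − ⌊1524/1463⌋ = 1125.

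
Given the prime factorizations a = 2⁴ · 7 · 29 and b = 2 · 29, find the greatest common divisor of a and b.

min exponent per shared prime: 2 · 29 = 58

58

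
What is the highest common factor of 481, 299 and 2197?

13

gcd(481, 299): 481 = 1·299 + 182; 299 = 1·182 + 117; 182 = 1·117 + 65; 117 = 1·65 + 52; 65 = 1·52 + 13; 52 = 4·13 + 0 → 13
gcd(13, 2197): 2197 = 169·13 + 0 → 13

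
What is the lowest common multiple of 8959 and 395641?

12264871

gcd first: 395641 = 44·8959 + 1445; 8959 = 6·1445 + 289; 1445 = 5·289 + 0 → gcd = 289
lcm = 8959·395641/gcd = 3544547719/289 = 12264871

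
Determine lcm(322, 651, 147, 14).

209622

lcm(322, 651) = 322·651/gcd = 209622/7 = 29946
lcm(29946, 147) = 29946·147/gcd = 4402062/21 = 209622
lcm(209622, 14) = 209622·14/gcd = 2934708/14 = 209622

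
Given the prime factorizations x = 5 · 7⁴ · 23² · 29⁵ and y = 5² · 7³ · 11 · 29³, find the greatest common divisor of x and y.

min exponent per shared prime: 5 · 7³ · 29³ = 41827135

41827135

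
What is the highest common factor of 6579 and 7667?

17

6579 = 3² · 17 · 43
7667 = 11 · 17 · 41
Common: 17 = 17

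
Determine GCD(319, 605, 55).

gcd(319, 605): 605 = 1·319 + 286; 319 = 1·286 + 33; 286 = 8·33 + 22; 33 = 1·22 + 11; 22 = 2·11 + 0 → 11
gcd(11, 55): 55 = 5·11 + 0 → 11

11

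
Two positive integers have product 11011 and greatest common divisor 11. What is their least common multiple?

1001

For any two positive integers, gcd × lcm equals their product. Hence lcm = 11011 / 11 = 1001.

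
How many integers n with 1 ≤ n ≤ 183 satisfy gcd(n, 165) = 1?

165 = 3·5·11. Inclusion–exclusion on these primes:
183 − ⌊183/3⌋ − ⌊183/5⌋ − ⌊183/11⌋ + ⌊183/15⌋ + ⌊183/33⌋ + ⌊183/55⌋ − ⌊183/165⌋ = 89

89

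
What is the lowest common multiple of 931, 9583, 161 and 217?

908746307

lcm(931, 9583) = 931·9583/gcd = 8921773/7 = 1274539
lcm(1274539, 161) = 1274539·161/gcd = 205200779/7 = 29314397
lcm(29314397, 217) = 29314397·217/gcd = 6361224149/7 = 908746307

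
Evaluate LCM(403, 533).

403 = 13 · 31; 533 = 13 · 41
max exponents: 13 · 31 · 41 = 16523

16523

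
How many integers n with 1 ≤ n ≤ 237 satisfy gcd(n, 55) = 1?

Prime factors of 55: 5, 11. Count integers ≤ 237 divisible by none of them.
By inclusion–exclusion: 237 − ⌊237/5⌋ − ⌊237/11⌋ + ⌊237/55⌋ = 173.

173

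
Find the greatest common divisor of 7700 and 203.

7

7700 = 2² · 5² · 7 · 11
203 = 7 · 29
Common: 7 = 7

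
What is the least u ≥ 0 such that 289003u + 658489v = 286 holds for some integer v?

gcd(289003, 658489) = 13 (Euclid: 658489 = 2·289003 + 80483; 289003 = 3·80483 + 47554; 80483 = 1·47554 + 32929; 47554 = 1·32929 + 14625; 32929 = 2·14625 + 3679; 14625 = 3·3679 + 3588; 3679 = 1·3588 + 91; 3588 = 39·91 + 39; 91 = 2·39 + 13; 39 = 3·13 + 0), and 13 | 286.
Extended Euclid: 289003·(-14498) + 658489·(6363) = 13. Scale by 22: u₀ = -318956.
General solution u = u₀ + 50653t; reducing mod 50653 gives u = 35615 (and v = -15631).

35615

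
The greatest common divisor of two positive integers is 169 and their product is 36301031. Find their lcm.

214799

gcd·lcm = product, so lcm = 36301031/169 = 214799.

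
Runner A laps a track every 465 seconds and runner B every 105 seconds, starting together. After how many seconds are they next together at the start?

465 = 3 · 5 · 31; 105 = 3 · 5 · 7
max exponents: 3 · 5 · 7 · 31 = 3255

3255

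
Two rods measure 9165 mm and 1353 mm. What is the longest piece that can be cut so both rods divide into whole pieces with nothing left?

3

Euclid: 9165 = 6·1353 + 1047; 1353 = 1·1047 + 306; 1047 = 3·306 + 129; 306 = 2·129 + 48; 129 = 2·48 + 33; 48 = 1·33 + 15; 33 = 2·15 + 3; 15 = 5·3 + 0. Last nonzero remainder: 3.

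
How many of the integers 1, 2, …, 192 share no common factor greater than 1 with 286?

Prime factors of 286: 2, 11, 13. Count integers ≤ 192 divisible by none of them.
By inclusion–exclusion: 192 − ⌊192/2⌋ − ⌊192/11⌋ − ⌊192/13⌋ + ⌊192/22⌋ + ⌊192/26⌋ + ⌊192/143⌋ − ⌊192/286⌋ = 81.

81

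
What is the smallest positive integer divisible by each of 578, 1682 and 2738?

665468162

578 = 2 · 17²; 1682 = 2 · 29²; 2738 = 2 · 37²
lcm takes max exponent of each prime: 2 · 17² · 29² · 37² = 665468162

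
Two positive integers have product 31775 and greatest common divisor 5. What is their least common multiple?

6355

For any two positive integers, gcd × lcm equals their product. Hence lcm = 31775 / 5 = 6355.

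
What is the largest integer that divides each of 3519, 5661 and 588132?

153

3519 = 3² · 17 · 23; 5661 = 3² · 17 · 37; 588132 = 2² · 3² · 17 · 31²
gcd takes min exponent of each prime: 3² · 17 = 153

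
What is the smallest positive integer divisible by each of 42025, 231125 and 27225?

423099505125

42025 = 5² · 41²; 231125 = 5³ · 43²; 27225 = 3² · 5² · 11²
lcm takes max exponent of each prime: 3² · 5³ · 11² · 41² · 43² = 423099505125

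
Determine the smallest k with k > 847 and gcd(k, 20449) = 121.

20449 = 121·169. Any k with gcd(k, 20449) = 121 is a multiple of 121, say 121s, with s coprime to 169.
Need s > 847/121, so s ≥ 8. First s ≥ 8 with gcd(s, 169) = 1 is s = 8. Thus k = 121·8 = 968.

968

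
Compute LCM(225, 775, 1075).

299925

225 = 3² · 5²; 775 = 5² · 31; 1075 = 5² · 43
lcm takes max exponent of each prime: 3² · 5² · 31 · 43 = 299925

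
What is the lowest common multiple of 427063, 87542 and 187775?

22911929950

427063 = 7 · 13² · 19²; 87542 = 2 · 7 · 13² · 37; 187775 = 5² · 7 · 29 · 37
lcm takes max exponent of each prime: 2 · 5² · 7 · 13² · 19² · 29 · 37 = 22911929950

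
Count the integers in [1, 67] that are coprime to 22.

31

Prime factors of 22: 2, 11. Count integers ≤ 67 divisible by none of them.
By inclusion–exclusion: 67 − ⌊67/2⌋ − ⌊67/11⌋ + ⌊67/22⌋ = 31.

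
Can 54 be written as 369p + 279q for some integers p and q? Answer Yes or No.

Yes

gcd(369, 279): 369 = 1·279 + 90; 279 = 3·90 + 9; 90 = 10·9 + 0 → 9
9 divides 54, so a solution exists.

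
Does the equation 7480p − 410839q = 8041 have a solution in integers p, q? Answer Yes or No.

Yes

gcd(7480, 410839): 410839 = 54·7480 + 6919; 7480 = 1·6919 + 561; 6919 = 12·561 + 187; 561 = 3·187 + 0 → 187
187 divides 8041, so a solution exists.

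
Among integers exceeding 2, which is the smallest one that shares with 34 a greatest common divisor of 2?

4

Multiples of 2 above 2: 2·2, 2·3, … . Need the cofactor coprime to 34/2 = 17.
Checking s = 2, 3, … the first with gcd(s, 17) = 1 is s = 2, giving 4.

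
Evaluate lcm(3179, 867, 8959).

lcm(3179, 867) = 3179·867/gcd = 2756193/289 = 9537
lcm(9537, 8959) = 9537·8959/gcd = 85441983/289 = 295647

295647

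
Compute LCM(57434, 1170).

gcd first: 57434 = 49·1170 + 104; 1170 = 11·104 + 26; 104 = 4·26 + 0 → gcd = 26
lcm = 57434·1170/gcd = 67197780/26 = 2584530

2584530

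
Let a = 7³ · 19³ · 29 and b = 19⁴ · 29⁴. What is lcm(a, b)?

max exponent per prime: 7³ · 19⁴ · 29⁴ = 31615533549943

31615533549943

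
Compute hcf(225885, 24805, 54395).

225885 = 3 · 5 · 11 · 37²; 24805 = 5 · 11² · 41; 54395 = 5 · 11 · 23 · 43
gcd takes min exponent of each prime: 5 · 11 = 55

55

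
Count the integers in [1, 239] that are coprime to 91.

91 = 7·13. Inclusion–exclusion on these primes:
239 − ⌊239/7⌋ − ⌊239/13⌋ + ⌊239/91⌋ = 189

189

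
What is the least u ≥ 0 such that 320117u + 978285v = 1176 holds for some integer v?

6873

Euclid: 978285 = 3·320117 + 17934; 320117 = 17·17934 + 15239; 17934 = 1·15239 + 2695; 15239 = 5·2695 + 1764; 2695 = 1·1764 + 931; 1764 = 1·931 + 833; 931 = 1·833 + 98; 833 = 8·98 + 49; 98 = 2·49 + 0 → gcd = 49; 1176 = 49·24.
Back-substitution yields 320117·(9437) + 978285·(-3088) = 49, so one solution is u = 9437·24 = 226488, v = -3088·24 = -74112.
Solutions in u differ by 978285/49 = 19965; the one in [0, 19965) is 226488 mod 19965 = 6873.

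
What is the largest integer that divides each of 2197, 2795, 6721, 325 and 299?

13

2197 = 13³; 2795 = 5 · 13 · 43; 6721 = 11 · 13 · 47; 325 = 5² · 13; 299 = 13 · 23
gcd takes min exponent of each prime: 13 = 13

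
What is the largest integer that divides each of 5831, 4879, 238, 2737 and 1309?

5831 = 7³ · 17; 4879 = 7 · 17 · 41; 238 = 2 · 7 · 17; 2737 = 7 · 17 · 23; 1309 = 7 · 11 · 17
gcd takes min exponent of each prime: 7 · 17 = 119

119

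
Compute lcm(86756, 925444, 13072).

65595148665488

86756 = 2² · 23² · 41; 925444 = 2² · 13² · 37²; 13072 = 2⁴ · 19 · 43
lcm takes max exponent of each prime: 2⁴ · 13² · 19 · 23² · 37² · 41 · 43 = 65595148665488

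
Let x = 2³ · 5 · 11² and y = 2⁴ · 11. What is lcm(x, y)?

max exponent per prime: 2⁴ · 5 · 11² = 9680

9680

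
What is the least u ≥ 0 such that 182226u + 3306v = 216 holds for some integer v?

gcd(182226, 3306) = 6 (Euclid: 182226 = 55·3306 + 396; 3306 = 8·396 + 138; 396 = 2·138 + 120; 138 = 1·120 + 18; 120 = 6·18 + 12; 18 = 1·12 + 6; 12 = 2·6 + 0), and 6 | 216.
Extended Euclid: 182226·(-192) + 3306·(10583) = 6. Scale by 36: u₀ = -6912.
General solution u = u₀ + 551t; reducing mod 551 gives u = 251 (and v = -13835).

251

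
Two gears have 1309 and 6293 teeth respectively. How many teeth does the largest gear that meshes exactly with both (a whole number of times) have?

7

Euclid: 6293 = 4·1309 + 1057; 1309 = 1·1057 + 252; 1057 = 4·252 + 49; 252 = 5·49 + 7; 49 = 7·7 + 0. Last nonzero remainder: 7.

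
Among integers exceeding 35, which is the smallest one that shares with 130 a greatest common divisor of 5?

45

Multiples of 5 above 35: 5·8, 5·9, … . Need the cofactor coprime to 130/5 = 26.
Checking s = 8, 9, … the first with gcd(s, 26) = 1 is s = 9, giving 45.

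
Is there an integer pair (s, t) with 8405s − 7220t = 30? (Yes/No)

gcd(8405, 7220): 8405 = 1·7220 + 1185; 7220 = 6·1185 + 110; 1185 = 10·110 + 85; 110 = 1·85 + 25; 85 = 3·25 + 10; 25 = 2·10 + 5; 10 = 2·5 + 0 → 5
5 divides 30, so a solution exists.

Yes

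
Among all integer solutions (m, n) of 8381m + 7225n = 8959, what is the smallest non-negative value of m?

gcd(8381, 7225) = 289 (Euclid: 8381 = 1·7225 + 1156; 7225 = 6·1156 + 289; 1156 = 4·289 + 0), and 289 | 8959.
Extended Euclid: 8381·(-6) + 7225·(7) = 289. Scale by 31: m₀ = -186.
General solution m = m₀ + 25t; reducing mod 25 gives m = 14 (and n = -15).

14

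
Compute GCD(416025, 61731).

9

416025 = 3² · 5² · 43²
61731 = 3² · 19³
Common: 3² = 9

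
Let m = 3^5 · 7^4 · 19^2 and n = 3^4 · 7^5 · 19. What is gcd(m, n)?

min exponent per shared prime: 3^4 · 7^4 · 19 = 3695139

3695139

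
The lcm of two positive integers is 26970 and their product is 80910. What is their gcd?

3

From gcd × lcm = uv: gcd = 80910 / 26970 = 3.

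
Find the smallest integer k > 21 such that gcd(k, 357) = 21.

gcd(k, 357) = 21 forces 21 | k; write k = 21s. Then gcd(21s, 21·17) = 21·gcd(s, 17), so need gcd(s, 17) = 1.
21s > 21 gives s ≥ 2. The least s ≥ 2 coprime to 17 is 2, so k = 21·2 = 42.

42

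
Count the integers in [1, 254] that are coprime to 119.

Prime factors of 119: 7, 17. Count integers ≤ 254 divisible by none of them.
By inclusion–exclusion: 254 − ⌊254/7⌋ − ⌊254/17⌋ + ⌊254/119⌋ = 206.

206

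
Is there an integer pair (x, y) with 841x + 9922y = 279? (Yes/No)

By Bézout, 841x + 9922y = 279 has integer solutions iff gcd(841, 9922) | 279.
Euclid: 9922 = 11·841 + 671; 841 = 1·671 + 170; 671 = 3·170 + 161; 170 = 1·161 + 9; 161 = 17·9 + 8; 9 = 1·8 + 1; 8 = 8·1 + 0. gcd = 1; 279 mod 1 = 0. Yes.

Yes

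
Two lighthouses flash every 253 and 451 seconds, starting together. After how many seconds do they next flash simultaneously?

gcd first: 451 = 1·253 + 198; 253 = 1·198 + 55; 198 = 3·55 + 33; 55 = 1·33 + 22; 33 = 1·22 + 11; 22 = 2·11 + 0 → gcd = 11
lcm = 253·451/gcd = 114103/11 = 10373

10373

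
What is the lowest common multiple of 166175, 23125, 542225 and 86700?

166175 = 5² · 17² · 23; 23125 = 5⁴ · 37; 542225 = 5² · 23² · 41; 86700 = 2² · 3 · 5² · 17²
lcm takes max exponent of each prime: 2² · 3 · 5⁴ · 17² · 23² · 37 · 41 = 1739403577500

1739403577500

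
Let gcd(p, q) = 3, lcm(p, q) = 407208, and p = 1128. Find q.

1083

p·q = gcd·lcm = 3·407208 = 1221624, so q = 1221624/1128 = 1083.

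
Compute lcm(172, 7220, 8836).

685806140

172 = 2² · 43; 7220 = 2² · 5 · 19²; 8836 = 2² · 47²
lcm takes max exponent of each prime: 2² · 5 · 19² · 43 · 47² = 685806140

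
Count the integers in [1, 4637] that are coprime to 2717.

2717 = 11·13·19. Inclusion–exclusion on these primes:
4637 − ⌊4637/11⌋ − ⌊4637/13⌋ − ⌊4637/19⌋ + ⌊4637/143⌋ + ⌊4637/209⌋ + ⌊4637/247⌋ − ⌊4637/2717⌋ = 3687

3687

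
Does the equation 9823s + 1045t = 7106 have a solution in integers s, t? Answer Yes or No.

Yes

By Bézout, 9823s + 1045t = 7106 has integer solutions iff gcd(9823, 1045) | 7106.
Euclid: 9823 = 9·1045 + 418; 1045 = 2·418 + 209; 418 = 2·209 + 0. gcd = 209; 7106 mod 209 = 0. Yes.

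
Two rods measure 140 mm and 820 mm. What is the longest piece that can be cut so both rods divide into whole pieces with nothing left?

20

Euclid: 820 = 5·140 + 120; 140 = 1·120 + 20; 120 = 6·20 + 0. Last nonzero remainder: 20.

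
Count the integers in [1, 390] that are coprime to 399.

211

Prime factors of 399: 3, 7, 19. Count integers ≤ 390 divisible by none of them.
By inclusion–exclusion: 390 − ⌊390/3⌋ − ⌊390/7⌋ − ⌊390/19⌋ + ⌊390/21⌋ + ⌊390/57⌋ + ⌊390/133⌋ − ⌊390/399⌋ = 211.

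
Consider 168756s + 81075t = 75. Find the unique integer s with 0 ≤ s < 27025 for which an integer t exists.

gcd(168756, 81075) = 3 (Euclid: 168756 = 2·81075 + 6606; 81075 = 12·6606 + 1803; 6606 = 3·1803 + 1197; 1803 = 1·1197 + 606; 1197 = 1·606 + 591; 606 = 1·591 + 15; 591 = 39·15 + 6; 15 = 2·6 + 3; 6 = 2·3 + 0), and 3 | 75.
Extended Euclid: 168756·(-10837) + 81075·(22557) = 3. Scale by 25: s₀ = -270925.
General solution s = s₀ + 27025k; reducing mod 27025 gives s = 26350 (and t = -54847).

26350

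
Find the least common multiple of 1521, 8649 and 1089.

176863401

lcm(1521, 8649) = 1521·8649/gcd = 13155129/9 = 1461681
lcm(1461681, 1089) = 1461681·1089/gcd = 1591770609/9 = 176863401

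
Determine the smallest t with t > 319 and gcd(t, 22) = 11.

341

Multiples of 11 above 319: 11·30, 11·31, … . Need the cofactor coprime to 22/11 = 2.
Checking s = 30, 31, … the first with gcd(s, 2) = 1 is s = 31, giving 341.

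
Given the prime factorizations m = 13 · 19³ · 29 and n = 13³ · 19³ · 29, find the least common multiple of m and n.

max exponent per prime: 13³ · 19³ · 29 = 437007467

437007467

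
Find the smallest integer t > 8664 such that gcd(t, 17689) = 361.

9025

gcd(t, 17689) = 361 forces 361 | t; write t = 361s. Then gcd(361s, 361·49) = 361·gcd(s, 49), so need gcd(s, 49) = 1.
361s > 8664 gives s ≥ 25. The least s ≥ 25 coprime to 49 is 25, so t = 361·25 = 9025.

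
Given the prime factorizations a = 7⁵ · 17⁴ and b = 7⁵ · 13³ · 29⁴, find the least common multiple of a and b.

2181262505077780579

max exponent per prime: 7⁵ · 13³ · 17⁴ · 29⁴ = 2181262505077780579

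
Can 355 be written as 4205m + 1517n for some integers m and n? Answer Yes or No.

gcd(4205, 1517): 4205 = 2·1517 + 1171; 1517 = 1·1171 + 346; 1171 = 3·346 + 133; 346 = 2·133 + 80; 133 = 1·80 + 53; 80 = 1·53 + 27; 53 = 1·27 + 26; 27 = 1·26 + 1; 26 = 26·1 + 0 → 1
1 divides 355, so a solution exists.

Yes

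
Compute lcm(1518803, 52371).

gcd first: 1518803 = 29·52371 + 44; 52371 = 1190·44 + 11; 44 = 4·11 + 0 → gcd = 11
lcm = 1518803·52371/gcd = 79541231913/11 = 7231021083

7231021083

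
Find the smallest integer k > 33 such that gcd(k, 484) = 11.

55

gcd(k, 484) = 11 forces 11 | k; write k = 11s. Then gcd(11s, 11·44) = 11·gcd(s, 44), so need gcd(s, 44) = 1.
11s > 33 gives s ≥ 4. The least s ≥ 4 coprime to 44 is 5, so k = 11·5 = 55.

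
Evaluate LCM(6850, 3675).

1006950

gcd first: 6850 = 1·3675 + 3175; 3675 = 1·3175 + 500; 3175 = 6·500 + 175; 500 = 2·175 + 150; 175 = 1·150 + 25; 150 = 6·25 + 0 → gcd = 25
lcm = 6850·3675/gcd = 25173750/25 = 1006950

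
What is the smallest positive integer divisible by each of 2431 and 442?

4862

2431 = 11 · 13 · 17; 442 = 2 · 13 · 17
max exponents: 2 · 11 · 13 · 17 = 4862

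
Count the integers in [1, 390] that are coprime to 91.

309

91 = 7·13. Inclusion–exclusion on these primes:
390 − ⌊390/7⌋ − ⌊390/13⌋ + ⌊390/91⌋ = 309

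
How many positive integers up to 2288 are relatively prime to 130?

Prime factors of 130: 2, 5, 13. Count integers ≤ 2288 divisible by none of them.
By inclusion–exclusion: 2288 − ⌊2288/2⌋ − ⌊2288/5⌋ − ⌊2288/13⌋ + ⌊2288/10⌋ + ⌊2288/26⌋ + ⌊2288/65⌋ − ⌊2288/130⌋ = 845.

845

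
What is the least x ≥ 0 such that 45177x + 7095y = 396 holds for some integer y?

158

Euclid: 45177 = 6·7095 + 2607; 7095 = 2·2607 + 1881; 2607 = 1·1881 + 726; 1881 = 2·726 + 429; 726 = 1·429 + 297; 429 = 1·297 + 132; 297 = 2·132 + 33; 132 = 4·33 + 0 → gcd = 33; 396 = 33·12.
Back-substitution yields 45177·(49) + 7095·(-312) = 33, so one solution is x = 49·12 = 588, y = -312·12 = -3744.
Solutions in x differ by 7095/33 = 215; the one in [0, 215) is 588 mod 215 = 158.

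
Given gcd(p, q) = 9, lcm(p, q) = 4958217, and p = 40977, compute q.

Using pq = gcd(p,q)·lcm(p,q) = 9·4958217 = 44623953, we get q = 44623953/40977 = 1089.

1089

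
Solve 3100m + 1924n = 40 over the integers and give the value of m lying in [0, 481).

Euclid: 3100 = 1·1924 + 1176; 1924 = 1·1176 + 748; 1176 = 1·748 + 428; 748 = 1·428 + 320; 428 = 1·320 + 108; 320 = 2·108 + 104; 108 = 1·104 + 4; 104 = 26·4 + 0 → gcd = 4; 40 = 4·10.
Back-substitution yields 3100·(18) + 1924·(-29) = 4, so one solution is m = 18·10 = 180, n = -29·10 = -290.
Solutions in m differ by 1924/4 = 481; the one in [0, 481) is 180 mod 481 = 180.

180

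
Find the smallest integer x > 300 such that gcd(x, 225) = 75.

375

225 = 75·3. Any x with gcd(x, 225) = 75 is a multiple of 75, say 75s, with s coprime to 3.
Need s > 300/75, so s ≥ 5. First s ≥ 5 with gcd(s, 3) = 1 is s = 5. Thus x = 75·5 = 375.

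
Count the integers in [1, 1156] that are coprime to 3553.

937

Prime factors of 3553: 11, 17, 19. Count integers ≤ 1156 divisible by none of them.
By inclusion–exclusion: 1156 − ⌊1156/11⌋ − ⌊1156/17⌋ − ⌊1156/19⌋ + ⌊1156/187⌋ + ⌊1156/209⌋ + ⌊1156/323⌋ − ⌊1156/3553⌋ = 937.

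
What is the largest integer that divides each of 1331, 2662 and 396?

11

gcd(1331, 2662): 2662 = 2·1331 + 0 → 1331
gcd(1331, 396): 1331 = 3·396 + 143; 396 = 2·143 + 110; 143 = 1·110 + 33; 110 = 3·33 + 11; 33 = 3·11 + 0 → 11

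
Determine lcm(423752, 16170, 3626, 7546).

lcm(423752, 16170) = 423752·16170/gcd = 6852069840/98 = 69919080
lcm(69919080, 3626) = 69919080·3626/gcd = 253526584080/98 = 2587005960
lcm(2587005960, 7546) = 2587005960·7546/gcd = 19521546974160/1078 = 18109041720

18109041720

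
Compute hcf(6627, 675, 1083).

6627 = 3 · 47²; 675 = 3³ · 5²; 1083 = 3 · 19²
gcd takes min exponent of each prime: 3 = 3

3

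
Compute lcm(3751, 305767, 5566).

3751 = 11² · 31; 305767 = 7 · 11² · 19²; 5566 = 2 · 11² · 23
lcm takes max exponent of each prime: 2 · 7 · 11² · 19² · 23 · 31 = 436023742

436023742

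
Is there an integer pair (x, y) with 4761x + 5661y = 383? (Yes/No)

No

By Bézout, 4761x + 5661y = 383 has integer solutions iff gcd(4761, 5661) | 383.
Euclid: 5661 = 1·4761 + 900; 4761 = 5·900 + 261; 900 = 3·261 + 117; 261 = 2·117 + 27; 117 = 4·27 + 9; 27 = 3·9 + 0. gcd = 9; 383 mod 9 = 5. No.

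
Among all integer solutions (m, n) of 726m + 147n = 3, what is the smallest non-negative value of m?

16

gcd(726, 147) = 3 (Euclid: 726 = 4·147 + 138; 147 = 1·138 + 9; 138 = 15·9 + 3; 9 = 3·3 + 0), and 3 | 3.
Extended Euclid: 726·(16) + 147·(-79) = 3. Scale by 1: m₀ = 16.
General solution m = m₀ + 49t; reducing mod 49 gives m = 16 (and n = -79).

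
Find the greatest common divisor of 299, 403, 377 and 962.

13

gcd(299, 403): 403 = 1·299 + 104; 299 = 2·104 + 91; 104 = 1·91 + 13; 91 = 7·13 + 0 → 13
gcd(13, 377): 377 = 29·13 + 0 → 13
gcd(13, 962): 962 = 74·13 + 0 → 13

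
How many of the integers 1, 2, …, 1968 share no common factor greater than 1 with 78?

Prime factors of 78: 2, 3, 13. Count integers ≤ 1968 divisible by none of them.
By inclusion–exclusion: 1968 − ⌊1968/2⌋ − ⌊1968/3⌋ − ⌊1968/13⌋ + ⌊1968/6⌋ + ⌊1968/26⌋ + ⌊1968/39⌋ − ⌊1968/78⌋ = 605.

605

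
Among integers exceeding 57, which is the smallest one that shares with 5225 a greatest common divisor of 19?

76

gcd(m, 5225) = 19 forces 19 | m; write m = 19s. Then gcd(19s, 19·275) = 19·gcd(s, 275), so need gcd(s, 275) = 1.
19s > 57 gives s ≥ 4. The least s ≥ 4 coprime to 275 is 4, so m = 19·4 = 76.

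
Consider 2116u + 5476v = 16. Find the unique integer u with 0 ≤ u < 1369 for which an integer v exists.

515

Reduce mod 5476: 2116u ≡ 16 (mod 5476). With g = gcd(2116, 5476) = 4 dividing 16, divide through: 529u ≡ 4 (mod 1369).
Since gcd(529, 1369) = 1, u ≡ 4·(529)⁻¹ ≡ 515 (mod 1369). Smallest non-negative: 515.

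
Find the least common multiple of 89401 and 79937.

89401 = 13² · 23²; 79937 = 11 · 13² · 43
max exponents: 11 · 13² · 23² · 43 = 42286673

42286673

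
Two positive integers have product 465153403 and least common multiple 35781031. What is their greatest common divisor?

gcd·lcm = product, so gcd = 465153403/35781031 = 13.

13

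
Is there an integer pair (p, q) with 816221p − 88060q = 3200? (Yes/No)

gcd(816221, 88060): 816221 = 9·88060 + 23681; 88060 = 3·23681 + 17017; 23681 = 1·17017 + 6664; 17017 = 2·6664 + 3689; 6664 = 1·3689 + 2975; 3689 = 1·2975 + 714; 2975 = 4·714 + 119; 714 = 6·119 + 0 → 119
119 does not divide 3200, so a solution does not exist.

No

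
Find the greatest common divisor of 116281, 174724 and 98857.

gcd(116281, 174724): 174724 = 1·116281 + 58443; 116281 = 1·58443 + 57838; 58443 = 1·57838 + 605; 57838 = 95·605 + 363; 605 = 1·363 + 242; 363 = 1·242 + 121; 242 = 2·121 + 0 → 121
gcd(121, 98857): 98857 = 817·121 + 0 → 121

121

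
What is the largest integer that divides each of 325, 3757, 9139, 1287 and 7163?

325 = 5² · 13; 3757 = 13 · 17²; 9139 = 13 · 19 · 37; 1287 = 3² · 11 · 13; 7163 = 13 · 19 · 29
gcd takes min exponent of each prime: 13 = 13

13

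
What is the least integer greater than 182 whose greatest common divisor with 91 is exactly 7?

189

gcd(t, 91) = 7 forces 7 | t; write t = 7s. Then gcd(7s, 7·13) = 7·gcd(s, 13), so need gcd(s, 13) = 1.
7s > 182 gives s ≥ 27. The least s ≥ 27 coprime to 13 is 27, so t = 7·27 = 189.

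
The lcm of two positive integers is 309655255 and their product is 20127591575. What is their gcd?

65

gcd·lcm = product, so gcd = 20127591575/309655255 = 65.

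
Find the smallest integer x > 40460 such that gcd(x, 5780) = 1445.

gcd(x, 5780) = 1445 forces 1445 | x; write x = 1445s. Then gcd(1445s, 1445·4) = 1445·gcd(s, 4), so need gcd(s, 4) = 1.
1445s > 40460 gives s ≥ 29. The least s ≥ 29 coprime to 4 is 29, so x = 1445·29 = 41905.

41905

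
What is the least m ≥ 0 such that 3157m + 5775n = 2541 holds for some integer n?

63

gcd(3157, 5775) = 77 (Euclid: 5775 = 1·3157 + 2618; 3157 = 1·2618 + 539; 2618 = 4·539 + 462; 539 = 1·462 + 77; 462 = 6·77 + 0), and 77 | 2541.
Extended Euclid: 3157·(11) + 5775·(-6) = 77. Scale by 33: m₀ = 363.
General solution m = m₀ + 75t; reducing mod 75 gives m = 63 (and n = -34).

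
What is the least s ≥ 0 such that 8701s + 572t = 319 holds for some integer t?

gcd(8701, 572) = 11 (Euclid: 8701 = 15·572 + 121; 572 = 4·121 + 88; 121 = 1·88 + 33; 88 = 2·33 + 22; 33 = 1·22 + 11; 22 = 2·11 + 0), and 11 | 319.
Extended Euclid: 8701·(19) + 572·(-289) = 11. Scale by 29: s₀ = 551.
General solution s = s₀ + 52k; reducing mod 52 gives s = 31 (and t = -471).

31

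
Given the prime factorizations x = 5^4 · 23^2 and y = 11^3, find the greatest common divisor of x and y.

min exponent per shared prime: (none) = 1

1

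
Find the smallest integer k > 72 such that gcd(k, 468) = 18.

90

Multiples of 18 above 72: 18·5, 18·6, … . Need the cofactor coprime to 468/18 = 26.
Checking s = 5, 6, … the first with gcd(s, 26) = 1 is s = 5, giving 90.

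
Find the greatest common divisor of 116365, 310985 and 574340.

gcd(116365, 310985): 310985 = 2·116365 + 78255; 116365 = 1·78255 + 38110; 78255 = 2·38110 + 2035; 38110 = 18·2035 + 1480; 2035 = 1·1480 + 555; 1480 = 2·555 + 370; 555 = 1·370 + 185; 370 = 2·185 + 0 → 185
gcd(185, 574340): 574340 = 3104·185 + 100; 185 = 1·100 + 85; 100 = 1·85 + 15; 85 = 5·15 + 10; 15 = 1·10 + 5; 10 = 2·5 + 0 → 5

5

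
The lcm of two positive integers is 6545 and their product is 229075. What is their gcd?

From gcd × lcm = pq: gcd = 229075 / 6545 = 35.

35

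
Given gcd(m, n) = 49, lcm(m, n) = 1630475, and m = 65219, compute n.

1225

m·n = gcd·lcm = 49·1630475 = 79893275, so n = 79893275/65219 = 1225.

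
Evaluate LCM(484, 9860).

484 = 2² · 11²; 9860 = 2² · 5 · 17 · 29
max exponents: 2² · 5 · 11² · 17 · 29 = 1193060

1193060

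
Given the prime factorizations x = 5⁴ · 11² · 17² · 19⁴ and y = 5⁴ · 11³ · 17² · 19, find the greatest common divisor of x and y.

415256875

min exponent per shared prime: 5⁴ · 11² · 17² · 19 = 415256875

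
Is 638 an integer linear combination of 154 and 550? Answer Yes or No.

By Bézout, 154u + 550v = 638 has integer solutions iff gcd(154, 550) | 638.
Euclid: 550 = 3·154 + 88; 154 = 1·88 + 66; 88 = 1·66 + 22; 66 = 3·22 + 0. gcd = 22; 638 mod 22 = 0. Yes.

Yes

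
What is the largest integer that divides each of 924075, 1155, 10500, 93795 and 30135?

15

gcd(924075, 1155): 924075 = 800·1155 + 75; 1155 = 15·75 + 30; 75 = 2·30 + 15; 30 = 2·15 + 0 → 15
gcd(15, 10500): 10500 = 700·15 + 0 → 15
gcd(15, 93795): 93795 = 6253·15 + 0 → 15
gcd(15, 30135): 30135 = 2009·15 + 0 → 15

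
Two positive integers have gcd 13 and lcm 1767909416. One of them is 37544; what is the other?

612157

Using ab = gcd(a,b)·lcm(a,b) = 13·1767909416 = 22982822408, we get b = 22982822408/37544 = 612157.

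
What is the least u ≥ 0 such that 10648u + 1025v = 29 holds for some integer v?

gcd(10648, 1025) = 1 (Euclid: 10648 = 10·1025 + 398; 1025 = 2·398 + 229; 398 = 1·229 + 169; 229 = 1·169 + 60; 169 = 2·60 + 49; 60 = 1·49 + 11; 49 = 4·11 + 5; 11 = 2·5 + 1; 5 = 5·1 + 0), and 1 | 29.
Extended Euclid: 10648·(-188) + 1025·(1953) = 1. Scale by 29: u₀ = -5452.
General solution u = u₀ + 1025t; reducing mod 1025 gives u = 698 (and v = -7251).

698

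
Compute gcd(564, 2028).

Euclid: 2028 = 3·564 + 336; 564 = 1·336 + 228; 336 = 1·228 + 108; 228 = 2·108 + 12; 108 = 9·12 + 0. Last nonzero remainder: 12.

12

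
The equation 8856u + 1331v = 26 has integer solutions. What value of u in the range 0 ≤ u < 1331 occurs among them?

Euclid: 8856 = 6·1331 + 870; 1331 = 1·870 + 461; 870 = 1·461 + 409; 461 = 1·409 + 52; 409 = 7·52 + 45; 52 = 1·45 + 7; 45 = 6·7 + 3; 7 = 2·3 + 1; 3 = 3·1 + 0 → gcd = 1; 26 = 1·26.
Back-substitution yields 8856·(-384) + 1331·(2555) = 1, so one solution is u = -384·26 = -9984, v = 2555·26 = 66430.
Solutions in u differ by 1331/1 = 1331; the one in [0, 1331) is -9984 mod 1331 = 664.

664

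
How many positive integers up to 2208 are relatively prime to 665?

1435

665 = 5·7·19. Inclusion–exclusion on these primes:
2208 − ⌊2208/5⌋ − ⌊2208/7⌋ − ⌊2208/19⌋ + ⌊2208/35⌋ + ⌊2208/95⌋ + ⌊2208/133⌋ − ⌊2208/665⌋ = 1435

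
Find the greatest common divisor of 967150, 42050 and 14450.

gcd(967150, 42050): 967150 = 23·42050 + 0 → 42050
gcd(42050, 14450): 42050 = 2·14450 + 13150; 14450 = 1·13150 + 1300; 13150 = 10·1300 + 150; 1300 = 8·150 + 100; 150 = 1·100 + 50; 100 = 2·50 + 0 → 50

50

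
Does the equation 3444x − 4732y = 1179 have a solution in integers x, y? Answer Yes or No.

gcd(3444, 4732): 4732 = 1·3444 + 1288; 3444 = 2·1288 + 868; 1288 = 1·868 + 420; 868 = 2·420 + 28; 420 = 15·28 + 0 → 28
28 does not divide 1179, so a solution does not exist.

No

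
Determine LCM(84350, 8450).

14255150

84350 = 2 · 5² · 7 · 241; 8450 = 2 · 5² · 13²
max exponents: 2 · 5² · 7 · 13² · 241 = 14255150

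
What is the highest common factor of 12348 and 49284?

Euclid: 49284 = 3·12348 + 12240; 12348 = 1·12240 + 108; 12240 = 113·108 + 36; 108 = 3·36 + 0. Last nonzero remainder: 36.

36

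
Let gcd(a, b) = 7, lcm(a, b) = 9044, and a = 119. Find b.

532

a·b = gcd·lcm = 7·9044 = 63308, so b = 63308/119 = 532.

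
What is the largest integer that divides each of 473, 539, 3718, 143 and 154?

gcd(473, 539): 539 = 1·473 + 66; 473 = 7·66 + 11; 66 = 6·11 + 0 → 11
gcd(11, 3718): 3718 = 338·11 + 0 → 11
gcd(11, 143): 143 = 13·11 + 0 → 11
gcd(11, 154): 154 = 14·11 + 0 → 11

11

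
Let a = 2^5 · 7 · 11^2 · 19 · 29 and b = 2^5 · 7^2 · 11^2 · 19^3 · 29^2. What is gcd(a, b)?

14934304

min exponent per shared prime: 2^5 · 7 · 11^2 · 19 · 29 = 14934304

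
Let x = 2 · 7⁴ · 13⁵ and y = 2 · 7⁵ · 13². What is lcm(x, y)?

max exponent per prime: 2 · 7⁵ · 13⁵ = 12480642902

12480642902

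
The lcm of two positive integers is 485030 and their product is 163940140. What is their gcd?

gcd·lcm = product, so gcd = 163940140/485030 = 338.

338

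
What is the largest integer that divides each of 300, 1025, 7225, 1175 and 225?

gcd(300, 1025): 1025 = 3·300 + 125; 300 = 2·125 + 50; 125 = 2·50 + 25; 50 = 2·25 + 0 → 25
gcd(25, 7225): 7225 = 289·25 + 0 → 25
gcd(25, 1175): 1175 = 47·25 + 0 → 25
gcd(25, 225): 225 = 9·25 + 0 → 25

25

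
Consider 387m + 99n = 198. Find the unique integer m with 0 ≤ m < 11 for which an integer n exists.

0

gcd(387, 99) = 9 (Euclid: 387 = 3·99 + 90; 99 = 1·90 + 9; 90 = 10·9 + 0), and 9 | 198.
Extended Euclid: 387·(-1) + 99·(4) = 9. Scale by 22: m₀ = -22.
General solution m = m₀ + 11t; reducing mod 11 gives m = 0 (and n = 2).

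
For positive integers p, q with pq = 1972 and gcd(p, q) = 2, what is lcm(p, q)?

Since gcd(p,q)·lcm(p,q) = pq, lcm = 1972/2 = 986.

986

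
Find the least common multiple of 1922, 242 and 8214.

lcm(1922, 242) = 1922·242/gcd = 465124/2 = 232562
lcm(232562, 8214) = 232562·8214/gcd = 1910264268/2 = 955132134

955132134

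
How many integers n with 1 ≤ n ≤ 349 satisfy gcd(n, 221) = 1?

304

Prime factors of 221: 13, 17. Count integers ≤ 349 divisible by none of them.
By inclusion–exclusion: 349 − ⌊349/13⌋ − ⌊349/17⌋ + ⌊349/221⌋ = 304.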